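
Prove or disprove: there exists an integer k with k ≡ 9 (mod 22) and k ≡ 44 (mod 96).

There is no such integer.

Both moduli are multiples of 2 = gcd(22, 96), so any solution would satisfy k ≡ 9 and k ≡ 44 modulo 2 simultaneously.
These are incompatible: 9 − 44 = -35 is not divisible by 2.
So no integer satisfies both congruences.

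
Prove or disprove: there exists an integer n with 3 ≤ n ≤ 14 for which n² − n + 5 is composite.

n = 10

At n = 10: 10² − 10 + 5 = 95 = 5·19, which is composite.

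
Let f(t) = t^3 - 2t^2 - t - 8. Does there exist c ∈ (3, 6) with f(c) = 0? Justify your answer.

Yes, such a c exists.

f(3) = -2 and f(6) = 130, which have opposite signs.
Since f is a polynomial it is continuous on [3, 6].
The Intermediate Value Theorem then guarantees some c ∈ (3, 6) with f(c) = 0.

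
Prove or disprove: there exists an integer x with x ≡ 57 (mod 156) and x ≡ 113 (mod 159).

No, no such integer exists.

Reduce both congruences modulo 3, which divides 156 and 159: they say x ≡ 57 (mod 3) and x ≡ 113 (mod 3).
However 57 ≡ 0 and 113 ≡ 2 (mod 3), and 0 ≠ 2.
So no integer satisfies both congruences.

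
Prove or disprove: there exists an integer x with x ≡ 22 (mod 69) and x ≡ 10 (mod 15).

The moduli are not coprime: gcd(69, 15) = 3. Compatibility requires 3 ∣ (10 − 22) = -12, which holds, so solutions exist.
Step through x = 22, 22 + 69, 22 + 2·69, …: the values 22, 91, 160 reduce mod 15 to 7, 1, 10. The value 160 hits 10.
Indeed 160 ≡ 22 (mod 69) and 160 ≡ 10 (mod 15).

x = 160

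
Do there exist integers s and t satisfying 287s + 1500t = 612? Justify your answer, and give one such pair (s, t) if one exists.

287 and 1500 are coprime, so 287s + 1500t ranges over all of ℤ.
Run the Euclidean algorithm on 1500 and 287: 1500 = 5·287 + 65, 287 = 4·65 + 27, 65 = 2·27 + 11, 27 = 2·11 + 5, 11 = 2·5 + 1, 5 = 5·1 + 0.
Working back up the chain: 1 = 11 − 2·5 = 11 − 2·(27 − 2·11) = −2·27 + 5·11 = −2·27 + 5·(65 − 2·27) = 5·65 − 12·27 = 5·65 − 12·(287 − 4·65) = −12·287 + 53·65 = −12·287 + 53·(1500 − 5·287) = 53·1500 − 277·287. So 287·(-277) + 1500·53 = 1.
Multiplying through by 612: s = (-277)·612 = -169524, t = 53·612 = 32436 is a solution.
Adding 114·1500 to s and subtracting 114·287 from t gives the tidier solution (1476, -282).
Check: 287·1476 + 1500·(-282) = 423612 − 423000 = 612. ✓

s = 1476, t = -282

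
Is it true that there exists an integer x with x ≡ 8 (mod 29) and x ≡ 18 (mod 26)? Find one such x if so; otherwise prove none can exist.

Since 29 and 26 share no common factor, CRT says the pair of congruences has a solution (unique mod 754).
Any solution of the first congruence is x = 8 + 29t; substituting into the second, 29t ≡ 18 − 8 ≡ 10 (mod 26).
29 ≡ 3 (mod 26), so this reads 3t ≡ 10 (mod 26). To invert 3 modulo 26: 26 = 8·3 + 2, 3 = 1·2 + 1, 2 = 2·1 + 0, and unwinding, 1 = 3 − 1·2 = 3 − (26 − 8·3) = −26 + 9·3. Thus 3⁻¹ ≡ 9 (mod 26).
Therefore t ≡ 9·10 = 90 ≡ 12 (mod 26).
With t = 12: x = 8 + 29·12 = 356.
Indeed 356 ≡ 8 (mod 29) and 356 ≡ 18 (mod 26).

x = 356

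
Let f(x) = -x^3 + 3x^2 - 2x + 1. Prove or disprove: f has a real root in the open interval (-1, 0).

f(-1) = 7 and f(0) = 1, both positive, so a sign-change argument is unavailable; we show f keeps this sign on the whole interval.
Shift to the endpoint 0: with x = −u (0 < u < 1), one computes f(−u) = u^3 + 3u^2 + 2u + 1.
The nonzero coefficients here are all positive, so for u > 0 every term is positive (or zero), and the constant term 1 is strictly positive.
Therefore f(x) > 0 throughout (-1, 0), and f has no zero there.

No.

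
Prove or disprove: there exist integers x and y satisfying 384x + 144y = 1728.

x = 0, y = 12

gcd(384, 144) = 48, and 48 divides 1728, so integer solutions exist.
Dividing through by 48 reduces the equation to 8x + 3y = 36.
Dividing repeatedly: 8 = 2·3 + 2, 3 = 1·2 + 1, 2 = 2·1 + 0.
Unwinding: 1 = 3 − 1·2 = 3 − (8 − 2·3) = −8 + 3·3, i.e. 8·(-1) + 3·3 = 1.
Multiplying through by 36: x = (-1)·36 = -36, y = 3·36 = 108 is a solution.
Shifting by a multiple of (3, −8) keeps it a solution: x = -36 + 12·3 = 0, y = 108 − 12·8 = 12.
Indeed 384·0 + 144·12 = 0 + 1728 = 1728.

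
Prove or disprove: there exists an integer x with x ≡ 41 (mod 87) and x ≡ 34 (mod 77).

x = 650

gcd(87, 77) = 1, so the Chinese Remainder Theorem guarantees exactly one residue class mod 6699 satisfying both.
Any solution of the first congruence is x = 41 + 87t; substituting into the second, 87t ≡ 34 − 41 ≡ 70 (mod 77).
87 ≡ 10 (mod 77), so this reads 10t ≡ 70 (mod 77). Note 10·54 = 540 ≡ 1 (mod 77) (as 540 − 1 = 7·77), so 10⁻¹ ≡ 54.
Therefore t ≡ 54·70 = 3780 ≡ 7 (mod 77).
Taking t = 7 gives x = 41 + 87·7 = 650.
Indeed 650 ≡ 41 (mod 87) and 650 ≡ 34 (mod 77).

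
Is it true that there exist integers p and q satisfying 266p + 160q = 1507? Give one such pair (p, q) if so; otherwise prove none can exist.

No such integers exist.

Any value of 266p + 160q is a multiple of gcd(266, 160) = 2.
But 1507 = 2·753 + 1, so 2 ∤ 1507.
So the equation is unsolvable over ℤ.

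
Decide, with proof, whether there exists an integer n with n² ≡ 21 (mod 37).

n = 13 works: 13² = 169, and 169 − 21 = 148 = 4·37.

n = 13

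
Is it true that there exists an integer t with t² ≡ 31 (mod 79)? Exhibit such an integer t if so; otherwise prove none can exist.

t = 49

Take t = 49. Then 49² = 2401 = 30·79 + 31, so 49² ≡ 31 (mod 79).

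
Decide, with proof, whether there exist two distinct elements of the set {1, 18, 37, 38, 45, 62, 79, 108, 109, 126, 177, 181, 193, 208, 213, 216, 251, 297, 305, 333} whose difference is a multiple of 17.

Reduce each element mod 17: 1↦1, 18↦1, 37↦3, 38↦4, 45↦11, 62↦11, 79↦11, 108↦6, 109↦7, 126↦7, 177↦7, 181↦11, 193↦6, 208↦4, 213↦9, 216↦12, 251↦13, 297↦8, 305↦16, 333↦10. The residue 1 repeats (at 1 and 18), and 18 − 1 = 17 = 1·17.

1 and 18 are such a pair.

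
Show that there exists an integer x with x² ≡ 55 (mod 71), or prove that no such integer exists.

Apply Euler's criterion with the prime 71: 55 is a quadratic residue iff 55^35 ≡ 1 (mod 71), and a non-residue iff it is ≡ −1.
Squaring successively (mod 71): 55^2 = 3025 ≡ 43; 55^4 ≡ 43² = 1849 ≡ 3; 55^8 ≡ 3² = 9 ≡ 9; 55^16 ≡ 9² = 81 ≡ 10; 55^32 ≡ 10² = 100 ≡ 29.
Since 35 = 32 + 2 + 1, 55^35 ≡ 29 · 43 · 55; multiplying out mod 71: 29·43 = 1247 ≡ 40, then 40·55 = 2200 ≡ 70. Thus 55^35 ≡ 70 ≡ −1 (mod 71).
By Euler's criterion 55 is a quadratic non-residue mod 71: no x satisfies x² ≡ 55 (mod 71).

There is no such integer.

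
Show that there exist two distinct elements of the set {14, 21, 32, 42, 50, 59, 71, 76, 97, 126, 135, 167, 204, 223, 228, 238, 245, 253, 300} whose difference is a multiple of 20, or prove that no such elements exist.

Residues mod 20: 14↦14, 21↦1, 32↦12, 42↦2, 50↦10, 59↦19, 71↦11, 76↦16, 97↦17, 126↦6, 135↦15, 167↦7, 204↦4, 223↦3, 228↦8, 238↦18, 245↦5, 253↦13, 300↦0.
No residue repeats among the 19 elements, so no pair has difference ≡ 0 (mod 20).

No such pair exists.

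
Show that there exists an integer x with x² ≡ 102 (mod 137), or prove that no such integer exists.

Apply Euler's criterion with the prime 137: 102 is a quadratic residue iff 102^68 ≡ 1 (mod 137), and a non-residue iff it is ≡ −1.
Repeated squaring mod 137: 102^2 = 10404 ≡ 129; 102^4 ≡ 129² = 16641 ≡ 64; 102^8 ≡ 64² = 4096 ≡ 123; 102^16 ≡ 123² = 15129 ≡ 59; 102^32 ≡ 59² = 3481 ≡ 56; 102^64 ≡ 56² = 3136 ≡ 122.
Since 68 = 64 + 4, 102^68 ≡ 122 · 64; multiplying out mod 137: 122·64 = 7808 ≡ 136. Thus 102^68 ≡ 136 ≡ −1 (mod 137).
By Euler's criterion 102 is a quadratic non-residue mod 137: no x satisfies x² ≡ 102 (mod 137).

No, no such integer exists.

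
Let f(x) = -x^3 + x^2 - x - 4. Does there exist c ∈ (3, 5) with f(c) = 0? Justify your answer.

f(3) = -25 and f(5) = -109, both negative.
f'(x) = -3x^2 + 2x - 1 has discriminant 2² − 4·(-3)·(-1) = -8 < 0, so f' has no real roots and is negative for every real x.
Hence f is strictly decreasing on ℝ, and in particular on [3, 5]. A strictly monotone function with same-sign endpoint values stays negative on the whole interval, so f has no zero in (3, 5).

f has no root in that interval.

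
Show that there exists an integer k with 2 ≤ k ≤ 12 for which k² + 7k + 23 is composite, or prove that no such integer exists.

k = 11

At k = 11: 11² + 7·11 + 23 = 221 = 13·17, which is composite.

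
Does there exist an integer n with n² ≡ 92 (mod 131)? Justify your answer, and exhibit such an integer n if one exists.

No such integer exists.

Apply Euler's criterion with the prime 131: 92 is a quadratic residue iff 92^65 ≡ 1 (mod 131), and a non-residue iff it is ≡ −1.
Squaring successively (mod 131): 92^2 = 8464 ≡ 80; 92^4 ≡ 80² = 6400 ≡ 112; 92^8 ≡ 112² = 12544 ≡ 99; 92^16 ≡ 99² = 9801 ≡ 107; 92^32 ≡ 107² = 11449 ≡ 52; 92^64 ≡ 52² = 2704 ≡ 84.
Since 65 = 64 + 1, 92^65 ≡ 84 · 92; multiplying out mod 131: 84·92 = 7728 ≡ 130. Thus 92^65 ≡ 130 ≡ −1 (mod 131).
By Euler's criterion 92 is a quadratic non-residue mod 131: no n satisfies n² ≡ 92 (mod 131).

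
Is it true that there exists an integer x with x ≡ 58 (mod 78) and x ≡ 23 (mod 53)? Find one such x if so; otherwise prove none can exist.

x = 3256

The moduli 78 and 53 are coprime, so by the Chinese Remainder Theorem a unique solution modulo 4134 exists.
Any solution of the first congruence is x = 58 + 78t; substituting into the second, 78t ≡ 23 − 58 ≡ 18 (mod 53).
78 ≡ 25 (mod 53), so this reads 25t ≡ 18 (mod 53). To invert 25 modulo 53: 53 = 2·25 + 3, 25 = 8·3 + 1, 3 = 3·1 + 0, and unwinding, 1 = 25 − 8·3 = 25 − 8·(53 − 2·25) = −8·53 + 17·25. Thus 25⁻¹ ≡ 17 (mod 53).
Multiplying by 17: t ≡ 17·18 = 306 ≡ 41 (mod 53).
Taking t = 41 gives x = 58 + 78·41 = 3256.
Check: 3256 mod 78 = 58, 3256 mod 53 = 23. ✓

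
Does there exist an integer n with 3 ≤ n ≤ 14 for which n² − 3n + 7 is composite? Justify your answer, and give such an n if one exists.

At n = 11: 11² − 3·11 + 7 = 95 = 5·19, which is composite.

n = 11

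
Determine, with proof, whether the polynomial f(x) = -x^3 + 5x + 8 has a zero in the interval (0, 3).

Yes, f has a root in the interval.

f(0) = 8 and f(3) = -4, which have opposite signs.
As a polynomial, f is continuous on every closed interval.
By the Intermediate Value Theorem f must vanish at some point of (0, 3).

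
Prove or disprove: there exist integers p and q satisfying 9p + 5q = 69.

p = 1, q = 12

9 and 5 are coprime, so 9p + 5q ranges over all of ℤ.
Euclidean algorithm: 9 = 1·5 + 4, 5 = 1·4 + 1, 4 = 4·1 + 0.
Back-substituting, 1 = 5 − 1·4 = 5 − (9 − 1·5) = −9 + 2·5; that is, 9·(-1) + 5·2 = 1.
Times 69: 9·(-69) + 5·138 = 69, so (-69, 138) solves it.
Adding 14·5 to p and subtracting 14·9 from q gives the tidier solution (1, 12).
Check: 9·1 + 5·12 = 9 + 60 = 69. ✓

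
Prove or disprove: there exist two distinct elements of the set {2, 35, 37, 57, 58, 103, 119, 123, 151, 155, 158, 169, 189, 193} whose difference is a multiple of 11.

2 mod 11 = 2 and 35 mod 11 = 2, so 35 − 2 = 33 = 3·11.

Yes: 2 and 35.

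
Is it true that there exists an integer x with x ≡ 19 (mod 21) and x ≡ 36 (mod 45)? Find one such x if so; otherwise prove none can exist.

There is no such integer.

Reduce both congruences modulo 3, which divides 21 and 45: they say x ≡ 19 (mod 3) and x ≡ 36 (mod 3).
However 19 ≡ 1 and 36 ≡ 0 (mod 3), and 1 ≠ 0.
So no integer satisfies both congruences.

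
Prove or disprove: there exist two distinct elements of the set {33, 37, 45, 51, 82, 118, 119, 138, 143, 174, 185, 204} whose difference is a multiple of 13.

There is no such pair.

Residues mod 13: 33↦7, 37↦11, 45↦6, 51↦12, 82↦4, 118↦1, 119↦2, 138↦8, 143↦0, 174↦5, 185↦3, 204↦9.
No residue repeats among the 12 elements, so no pair has difference ≡ 0 (mod 13).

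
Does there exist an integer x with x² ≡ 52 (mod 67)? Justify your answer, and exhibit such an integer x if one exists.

There is no such integer.

Apply Euler's criterion with the prime 67: 52 is a quadratic residue iff 52^33 ≡ 1 (mod 67), and a non-residue iff it is ≡ −1.
Squaring successively (mod 67): 52^2 = 2704 ≡ 24; 52^4 ≡ 24² = 576 ≡ 40; 52^8 ≡ 40² = 1600 ≡ 59; 52^16 ≡ 59² = 3481 ≡ 64; 52^32 ≡ 64² = 4096 ≡ 9.
Since 33 = 32 + 1, 52^33 ≡ 9 · 52; multiplying out mod 67: 9·52 = 468 ≡ 66. Thus 52^33 ≡ 66 ≡ −1 (mod 67).
By Euler's criterion 52 is a quadratic non-residue mod 67: no x satisfies x² ≡ 52 (mod 67).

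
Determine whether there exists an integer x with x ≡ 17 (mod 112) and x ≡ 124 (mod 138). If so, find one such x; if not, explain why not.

Both moduli are multiples of 2 = gcd(112, 138), so any solution would satisfy x ≡ 17 and x ≡ 124 modulo 2 simultaneously.
But 17 mod 2 = 1 while 124 mod 2 = 0, a contradiction.
Therefore no such x exists.

There is no such integer.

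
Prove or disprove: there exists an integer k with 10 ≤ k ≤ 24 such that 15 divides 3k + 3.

Scanning upward from k = 10 gives 33, 36, 39, 42, none divisible by 15. Try k = 14: 3·14 + 3 = 45 = 3·15, which is divisible by 15.

k = 14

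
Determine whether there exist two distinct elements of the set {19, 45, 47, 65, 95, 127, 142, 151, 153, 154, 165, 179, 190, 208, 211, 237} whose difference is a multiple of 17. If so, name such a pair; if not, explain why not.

No such pair exists.

Two integers differ by a multiple of 17 exactly when they have the same residue mod 17. The residues are 19↦2, 45↦11, 47↦13, 65↦14, 95↦10, 127↦8, 142↦6, 151↦15, 153↦0, 154↦1, 165↦12, 179↦9, 190↦3, 208↦4, 211↦7, 237↦16.
No residue repeats among the 16 elements, so no pair has difference ≡ 0 (mod 17).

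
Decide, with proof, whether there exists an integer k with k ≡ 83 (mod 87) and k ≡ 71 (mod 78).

k = 1475

The moduli are not coprime: gcd(87, 78) = 3. Compatibility requires 3 ∣ (71 − 83) = -12, which holds, so solutions exist.
Put k = 83 + 87t, so we need 87t ≡ 66 (mod 78), equivalently (divide by 3) 29t ≡ 22 (mod 26).
29 ≡ 3 (mod 26), so this reads 3t ≡ 22 (mod 26). Invert 3 mod 26 by the Euclidean algorithm: 26 = 8·3 + 2, 3 = 1·2 + 1, 2 = 2·1 + 0; back-substituting, 1 = 3 − 1·2 = 3 − (26 − 8·3) = −26 + 9·3. Hence 3·9 ≡ 1, so 3⁻¹ ≡ 9 (mod 26).
Multiplying by 9: t ≡ 9·22 = 198 ≡ 16 (mod 26).
Then k = 83 + 87·16 = 1475.
Check: 1475 mod 87 = 83, 1475 mod 78 = 71. ✓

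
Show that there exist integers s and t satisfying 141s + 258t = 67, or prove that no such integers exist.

No such integers exist.

Both 141 and 258 are divisible by gcd(141, 258) = 3, hence so is any combination 141s + 258t.
However 67 leaves remainder 1 on division by 3.
Hence no integers s, t satisfy the equation.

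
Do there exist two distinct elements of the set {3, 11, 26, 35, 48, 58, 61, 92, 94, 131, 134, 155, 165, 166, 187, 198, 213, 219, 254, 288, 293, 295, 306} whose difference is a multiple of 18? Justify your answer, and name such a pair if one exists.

Reduce each element mod 18: 3↦3, 11↦11, 26↦8, 35↦17, 48↦12, 58↦4, 61↦7, 92↦2, 94↦4, 131↦5, 134↦8, 155↦11, 165↦3, 166↦4, 187↦7, 198↦0, 213↦15, 219↦3, 254↦2, 288↦0, 293↦5, 295↦7, 306↦0. The residue 3 repeats (at 3 and 165), and 165 − 3 = 162 = 9·18.

3 and 165 are such a pair.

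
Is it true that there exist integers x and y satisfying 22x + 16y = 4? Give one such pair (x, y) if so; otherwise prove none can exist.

Since gcd(22, 16) = 2 and 4 = 2·2, Bézout's identity guarantees a solution.
Dividing through by 2 reduces the equation to 11x + 8y = 2.
Run the Euclidean algorithm on 11 and 8: 11 = 1·8 + 3, 8 = 2·3 + 2, 3 = 1·2 + 1, 2 = 2·1 + 0.
Back-substituting, 1 = 3 − 1·2 = 3 − (8 − 2·3) = −8 + 3·3 = −8 + 3·(11 − 1·8) = 3·11 − 4·8; that is, 11·3 + 8·(-4) = 1.
Scaling by 2 gives the particular solution (x, y) = (6, -8).
Check: 22·6 + 16·(-8) = 132 − 128 = 4. ✓

x = 6, y = -8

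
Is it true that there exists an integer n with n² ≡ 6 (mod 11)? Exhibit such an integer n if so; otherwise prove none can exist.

Squares mod 11 repeat after n = 5 (as (−n)² = n²); for n = 0..5 they are 0, 1, 4, 9, 5, 3.
The set of squares mod 11 is therefore {0, 1, 3, 4, 5, 9}, which does not contain 6.
Therefore n² ≡ 6 (mod 11) has no solution.

No such integer exists.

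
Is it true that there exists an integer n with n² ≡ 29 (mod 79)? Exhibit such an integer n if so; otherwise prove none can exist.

79 is prime, so by Euler's criterion 29 is a square mod 79 iff 29^((79−1)/2) = 29^39 ≡ 1 (mod 79).
Squaring successively (mod 79): 29^2 = 841 ≡ 51; 29^4 ≡ 51² = 2601 ≡ 73; 29^8 ≡ 73² = 5329 ≡ 36; 29^16 ≡ 36² = 1296 ≡ 32; 29^32 ≡ 32² = 1024 ≡ 76.
Since 39 = 32 + 4 + 2 + 1, 29^39 ≡ 76 · 73 · 51 · 29; multiplying out mod 79: 76·73 = 5548 ≡ 18, then 18·51 = 918 ≡ 49, then 49·29 = 1421 ≡ 78. Thus 29^39 ≡ 78 ≡ −1 (mod 79).
By Euler's criterion 29 is a quadratic non-residue mod 79: no n satisfies n² ≡ 29 (mod 79).

No such integer exists.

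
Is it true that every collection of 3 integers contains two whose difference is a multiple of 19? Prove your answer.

Consider the 3 integers 35, 36, 37. They lie in distinct residue classes modulo 19, since 3 ≤ 19.
The differences between them range over 1, …, 2, none of which is divisible by 19.

No, the set {35, 36, 37} is a counterexample.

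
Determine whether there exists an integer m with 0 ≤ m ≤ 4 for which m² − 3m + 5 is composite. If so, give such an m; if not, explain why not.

At m = 4: 4² − 3·4 + 5 = 9 = 3·3, which is composite.

m = 4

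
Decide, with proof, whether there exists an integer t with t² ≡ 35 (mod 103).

Apply Euler's criterion with the prime 103: 35 is a quadratic residue iff 35^51 ≡ 1 (mod 103), and a non-residue iff it is ≡ −1.
Squaring successively (mod 103): 35^2 = 1225 ≡ 92; 35^4 ≡ 92² = 8464 ≡ 18; 35^8 ≡ 18² = 324 ≡ 15; 35^16 ≡ 15² = 225 ≡ 19; 35^32 ≡ 19² = 361 ≡ 52.
Since 51 = 32 + 16 + 2 + 1, 35^51 ≡ 52 · 19 · 92 · 35; multiplying out mod 103: 52·19 = 988 ≡ 61, then 61·92 = 5612 ≡ 50, then 50·35 = 1750 ≡ 102. Thus 35^51 ≡ 102 ≡ −1 (mod 103).
The value −1 means 35 is a non-residue modulo 103, so t² ≡ 35 (mod 103) is impossible.

No, no such integer exists.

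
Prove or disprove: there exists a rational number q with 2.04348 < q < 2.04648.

Look for a denominator N such that an integer falls strictly between N·2.04348 and N·2.04648. N = 22 works: 22·2.04348 = 44.95656 < 45 < 45.02256 = 22·2.04648.
Dividing back, 2.04348 < 45/22 < 2.04648, and 45/22 is rational.

q = 45/22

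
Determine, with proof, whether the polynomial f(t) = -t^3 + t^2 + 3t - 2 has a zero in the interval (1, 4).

Such a root exists.

f(1) = 1 and f(4) = -38, which have opposite signs.
f is continuous everywhere (it is a polynomial), in particular on [1, 4].
By the Intermediate Value Theorem, f takes the value 0 somewhere in the open interval.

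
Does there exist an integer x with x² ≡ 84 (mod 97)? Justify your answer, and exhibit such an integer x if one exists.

97 is prime, so by Euler's criterion 84 is a square mod 97 iff 84^((97−1)/2) = 84^48 ≡ 1 (mod 97).
Repeated squaring mod 97: 84^2 = 7056 ≡ 72; 84^4 ≡ 72² = 5184 ≡ 43; 84^8 ≡ 43² = 1849 ≡ 6; 84^16 ≡ 6² = 36 ≡ 36; 84^32 ≡ 36² = 1296 ≡ 35.
Since 48 = 32 + 16, 84^48 ≡ 35 · 36; multiplying out mod 97: 35·36 = 1260 ≡ 96. Thus 84^48 ≡ 96 ≡ −1 (mod 97).
The value −1 means 84 is a non-residue modulo 97, so x² ≡ 84 (mod 97) is impossible.

No, no such integer exists.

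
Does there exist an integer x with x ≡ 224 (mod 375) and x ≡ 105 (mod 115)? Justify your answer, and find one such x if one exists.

There is no such integer.

Both moduli are multiples of 5 = gcd(375, 115), so any solution would satisfy x ≡ 224 and x ≡ 105 modulo 5 simultaneously.
However 224 ≡ 4 and 105 ≡ 0 (mod 5), and 4 ≠ 0.
So no integer satisfies both congruences.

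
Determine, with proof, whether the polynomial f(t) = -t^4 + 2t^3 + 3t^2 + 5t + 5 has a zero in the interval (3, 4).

Such a root exists.

f(3) = 20 and f(4) = -55, which have opposite signs.
f is continuous everywhere (it is a polynomial), in particular on [3, 4].
By the Intermediate Value Theorem f must vanish at some point of (3, 4).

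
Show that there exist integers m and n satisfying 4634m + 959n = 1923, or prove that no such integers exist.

gcd(4634, 959) = 7, so every integer of the form 4634m + 959n is a multiple of 7.
But 1923 is not a multiple of 7 (it leaves remainder 5).
Therefore 4634m + 959n = 1923 has no solution in integers.

No, no such integers exist.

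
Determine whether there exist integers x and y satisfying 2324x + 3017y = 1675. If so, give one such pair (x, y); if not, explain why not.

No, no such integers exist.

Any value of 2324x + 3017y is a multiple of gcd(2324, 3017) = 7.
But 1675 = 7·239 + 2, so 7 ∤ 1675.
Therefore 2324x + 3017y = 1675 has no solution in integers.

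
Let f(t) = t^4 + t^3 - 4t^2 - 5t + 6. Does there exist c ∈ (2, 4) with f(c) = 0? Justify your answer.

The endpoint values f(2) = 4 and f(4) = 242 are both positive. Claim: f(t) > 0 for every t in (2, 4).
Substitute t = 2 + u, where 0 < u < 2 on the interval. Expanding, f(2 + u) = u^4 + 9u^3 + 26u^2 + 23u + 4.
The nonzero coefficients here are all positive, so for u > 0 every term is positive (or zero), and the constant term 4 is strictly positive.
So f is strictly positive on (2, 4); no root exists in the interval.

No.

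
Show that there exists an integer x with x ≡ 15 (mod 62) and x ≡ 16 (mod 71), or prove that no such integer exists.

gcd(62, 71) = 1, so the Chinese Remainder Theorem guarantees exactly one residue class mod 4402 satisfying both.
Any solution of the first congruence is x = 15 + 62t; substituting into the second, 62t ≡ 16 − 15 ≡ 1 (mod 71).
Note 62·63 = 3906 ≡ 1 (mod 71) (as 3906 − 1 = 55·71), so 62⁻¹ ≡ 63.
Therefore t ≡ 63·1 = 63 (mod 71).
Taking t = 63 gives x = 15 + 62·63 = 3921.
Check: 3921 mod 62 = 15, 3921 mod 71 = 16. ✓

x = 3921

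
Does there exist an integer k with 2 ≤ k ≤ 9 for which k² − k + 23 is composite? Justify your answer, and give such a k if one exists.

k = 7

At k = 7: 7² − 7 + 23 = 65 = 5·13, which is composite.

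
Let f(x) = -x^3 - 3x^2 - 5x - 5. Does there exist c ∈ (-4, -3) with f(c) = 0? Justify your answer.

f(-4) = 31 and f(-3) = 10, both positive.
f'(x) = -3x^2 - 6x - 5 has discriminant (-6)² − 4·(-3)·(-5) = -24 < 0, so f' has no real roots and is negative for every real x.
So f is strictly decreasing; between -4 and -3 its values lie between f(-4) = 31 and f(-3) = 10, all positive. Therefore f has no root in (-4, -3).

No.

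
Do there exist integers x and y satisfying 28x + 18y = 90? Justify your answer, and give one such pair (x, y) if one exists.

x = 0, y = 5

Every value of 28x + 18y is a multiple of gcd(28, 18) = 2; since 2 ∣ 90, solutions exist.
Dividing through by 2 reduces the equation to 14x + 9y = 45.
Euclidean algorithm: 14 = 1·9 + 5, 9 = 1·5 + 4, 5 = 1·4 + 1, 4 = 4·1 + 0.
Working back up the chain: 1 = 5 − 1·4 = 5 − (9 − 1·5) = −9 + 2·5 = −9 + 2·(14 − 1·9) = 2·14 − 3·9. So 14·2 + 9·(-3) = 1.
Times 45: 14·90 + 9·(-135) = 45, so (90, -135) solves it.
The general solution is x = 90 + 9k, y = -135 − 14k; taking k = -10 gives the smaller pair x = 0, y = 5.
Check: 28·0 + 18·5 = 0 + 90 = 90. ✓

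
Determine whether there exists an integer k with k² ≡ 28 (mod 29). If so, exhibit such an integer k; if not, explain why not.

k = 17

Take k = 17. Then 17² = 289 = 9·29 + 28, so 17² ≡ 28 (mod 29).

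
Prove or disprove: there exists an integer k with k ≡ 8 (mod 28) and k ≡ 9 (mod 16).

There is no such integer.

Both moduli are multiples of 4 = gcd(28, 16), so any solution would satisfy k ≡ 8 and k ≡ 9 modulo 4 simultaneously.
These are incompatible: 8 − 9 = -1 is not divisible by 4.
Therefore no such k exists.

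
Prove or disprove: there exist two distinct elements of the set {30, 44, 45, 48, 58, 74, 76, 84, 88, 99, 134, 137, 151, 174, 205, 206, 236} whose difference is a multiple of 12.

Yes: 30 and 174.

Reduce each element mod 12: 30↦6, 44↦8, 45↦9, 48↦0, 58↦10, 74↦2, 76↦4, 84↦0, 88↦4, 99↦3, 134↦2, 137↦5, 151↦7, 174↦6, 205↦1, 206↦2, 236↦8. The residue 6 repeats (at 30 and 174), and 174 − 30 = 144 = 12·12.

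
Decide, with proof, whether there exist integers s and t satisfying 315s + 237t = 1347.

s = 75, t = -94

gcd(315, 237) = 3, and 3 divides 1347, so integer solutions exist.
Dividing through by 3 reduces the equation to 105s + 79t = 449.
Euclidean algorithm: 105 = 1·79 + 26, 79 = 3·26 + 1, 26 = 26·1 + 0.
Working back up the chain: 1 = 79 − 3·26 = 79 − 3·(105 − 1·79) = −3·105 + 4·79. So 105·(-3) + 79·4 = 1.
Scaling by 449 gives the particular solution (s, t) = (-1347, 1796).
Shifting by a multiple of (79, −105) keeps it a solution: s = -1347 + 18·79 = 75, t = 1796 − 18·105 = -94.
Check: 315·75 + 237·(-94) = 23625 − 22278 = 1347. ✓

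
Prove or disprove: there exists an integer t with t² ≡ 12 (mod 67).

Apply Euler's criterion with the prime 67: 12 is a quadratic residue iff 12^33 ≡ 1 (mod 67), and a non-residue iff it is ≡ −1.
Repeated squaring mod 67: 12^2 = 144 ≡ 10; 12^4 ≡ 10² = 100 ≡ 33; 12^8 ≡ 33² = 1089 ≡ 17; 12^16 ≡ 17² = 289 ≡ 21; 12^32 ≡ 21² = 441 ≡ 39.
Since 33 = 32 + 1, 12^33 ≡ 39 · 12; multiplying out mod 67: 39·12 = 468 ≡ 66. Thus 12^33 ≡ 66 ≡ −1 (mod 67).
The value −1 means 12 is a non-residue modulo 67, so t² ≡ 12 (mod 67) is impossible.

No, no such integer exists.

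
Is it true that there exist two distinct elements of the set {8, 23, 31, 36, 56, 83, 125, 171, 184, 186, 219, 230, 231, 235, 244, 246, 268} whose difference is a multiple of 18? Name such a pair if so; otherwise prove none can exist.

There is no such pair.

Residues mod 18: 8↦8, 23↦5, 31↦13, 36↦0, 56↦2, 83↦11, 125↦17, 171↦9, 184↦4, 186↦6, 219↦3, 230↦14, 231↦15, 235↦1, 244↦10, 246↦12, 268↦16.
No residue repeats among the 17 elements, so no pair has difference ≡ 0 (mod 18).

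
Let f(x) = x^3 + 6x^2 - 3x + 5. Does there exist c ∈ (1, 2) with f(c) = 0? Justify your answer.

No.

f(1) = 9 and f(2) = 31, both positive, so a sign-change argument is unavailable; we show f keeps this sign on the whole interval.
Substitute x = 1 + u, where 0 < u < 1 on the interval. Expanding, f(1 + u) = u^3 + 9u^2 + 12u + 9.
All 4 nonzero coefficients of this polynomial in u are positive; hence for u > 0 the value is a sum of positive terms (the constant 9 among them).
Therefore f(x) > 0 throughout (1, 2), and f has no zero there.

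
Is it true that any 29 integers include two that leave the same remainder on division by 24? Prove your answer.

There are exactly 24 possible remainders on division by 24.
Placing 29 integers into 24 classes, some class receives at least two — say a and b.
That is, a and b leave the same remainder on division by 24, as claimed.

Yes.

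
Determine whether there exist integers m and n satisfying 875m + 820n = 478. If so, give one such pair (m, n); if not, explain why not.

Both 875 and 820 are divisible by gcd(875, 820) = 5, hence so is any combination 875m + 820n.
But 478 is not a multiple of 5 (it leaves remainder 3).
So the equation is unsolvable over ℤ.

There are no such integers.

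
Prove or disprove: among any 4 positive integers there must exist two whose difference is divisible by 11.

Take the 4 consecutive integers 45, 46, 47, 48: their residues mod 11 are all distinct because 4 ≤ 11.
The differences between them range over 1, …, 3, none of which is divisible by 11.

No, the set {45, 46, 47, 48} is a counterexample.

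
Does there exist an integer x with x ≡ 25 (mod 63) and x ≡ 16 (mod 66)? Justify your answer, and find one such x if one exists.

x = 214

The moduli are not coprime: gcd(63, 66) = 3. Compatibility requires 3 ∣ (16 − 25) = -9, which holds, so solutions exist.
List candidates x ≡ 25 (mod 63): 25, 88, 151, 214. Modulo 66 these are 25, 22, 19, 16; 214 gives 16 as required.
Indeed 214 ≡ 25 (mod 63) and 214 ≡ 16 (mod 66).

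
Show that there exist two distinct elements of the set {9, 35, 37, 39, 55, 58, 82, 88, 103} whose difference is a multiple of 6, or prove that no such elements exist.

9 and 39 are such a pair.

9 mod 6 = 3 and 39 mod 6 = 3, so 39 − 9 = 30 = 5·6.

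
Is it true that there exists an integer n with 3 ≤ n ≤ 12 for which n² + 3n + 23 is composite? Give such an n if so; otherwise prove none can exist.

n = 8

At n = 8: 8² + 3·8 + 23 = 111 = 3·37, which is composite.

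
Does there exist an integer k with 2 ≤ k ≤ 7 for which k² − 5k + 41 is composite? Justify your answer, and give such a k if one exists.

At k = 2: 2² − 5·2 + 41 = 35 = 5·7, which is composite.

k = 2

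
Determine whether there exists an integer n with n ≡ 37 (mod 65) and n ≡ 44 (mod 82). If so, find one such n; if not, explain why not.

n = 2832

gcd(65, 82) = 1, so the Chinese Remainder Theorem guarantees exactly one residue class mod 5330 satisfying both.
Any solution of the first congruence is n = 37 + 65t; substituting into the second, 65t ≡ 44 − 37 ≡ 7 (mod 82).
To invert 65 modulo 82: 82 = 1·65 + 17, 65 = 3·17 + 14, 17 = 1·14 + 3, 14 = 4·3 + 2, 3 = 1·2 + 1, 2 = 2·1 + 0, and unwinding, 1 = 3 − 1·2 = 3 − (14 − 4·3) = −14 + 5·3 = −14 + 5·(17 − 1·14) = 5·17 − 6·14 = 5·17 − 6·(65 − 3·17) = −6·65 + 23·17 = −6·65 + 23·(82 − 1·65) = 23·82 − 29·65. Thus 65⁻¹ ≡ -29 ≡ 53 (mod 82).
Therefore t ≡ 53·7 = 371 ≡ 43 (mod 82).
Taking t = 43 gives n = 37 + 65·43 = 2832.
Indeed 2832 ≡ 37 (mod 65) and 2832 ≡ 44 (mod 82).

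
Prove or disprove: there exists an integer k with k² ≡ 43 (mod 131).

k = 82 works: 82² = 6724, and 6724 − 43 = 6681 = 51·131.

k = 82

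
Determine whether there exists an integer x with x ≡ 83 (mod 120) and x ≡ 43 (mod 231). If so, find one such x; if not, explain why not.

Reduce both congruences modulo 3, which divides 120 and 231: they say x ≡ 83 (mod 3) and x ≡ 43 (mod 3).
However 83 ≡ 2 and 43 ≡ 1 (mod 3), and 2 ≠ 1.
Hence the system has no solution.

No such integer exists.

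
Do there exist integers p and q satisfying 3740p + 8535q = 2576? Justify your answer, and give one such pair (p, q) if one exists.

No, no such integers exist.

Both 3740 and 8535 are divisible by gcd(3740, 8535) = 5, hence so is any combination 3740p + 8535q.
But 2576 = 5·515 + 1, so 5 ∤ 2576.
So the equation is unsolvable over ℤ.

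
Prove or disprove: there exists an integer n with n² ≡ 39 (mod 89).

Take n = 22. Then 22² = 484 = 5·89 + 39, so 22² ≡ 39 (mod 89).

n = 22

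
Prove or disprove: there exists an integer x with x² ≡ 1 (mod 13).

Take x = 12. Then 12² = 144 = 11·13 + 1, so 12² ≡ 1 (mod 13).

x = 12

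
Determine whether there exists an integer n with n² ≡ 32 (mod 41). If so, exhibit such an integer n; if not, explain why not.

n = 14

Take n = 14. Then 14² = 196 = 4·41 + 32, so 14² ≡ 32 (mod 41).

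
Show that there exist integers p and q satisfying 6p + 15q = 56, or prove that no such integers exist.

No such integers exist.

Any value of 6p + 15q is a multiple of gcd(6, 15) = 3.
But 56 is not a multiple of 3 (it leaves remainder 2).
Hence no integers p, q satisfy the equation.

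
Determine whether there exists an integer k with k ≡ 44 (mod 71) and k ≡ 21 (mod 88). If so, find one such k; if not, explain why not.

k = 5653

gcd(71, 88) = 1, so the Chinese Remainder Theorem guarantees exactly one residue class mod 6248 satisfying both.
Any solution of the first congruence is k = 44 + 71t; substituting into the second, 71t ≡ 21 − 44 ≡ 65 (mod 88).
Note 71·31 = 2201 ≡ 1 (mod 88) (as 2201 − 1 = 25·88), so 71⁻¹ ≡ 31.
Therefore t ≡ 31·65 = 2015 ≡ 79 (mod 88).
With t = 79: k = 44 + 71·79 = 5653.
Indeed 5653 ≡ 44 (mod 71) and 5653 ≡ 21 (mod 88).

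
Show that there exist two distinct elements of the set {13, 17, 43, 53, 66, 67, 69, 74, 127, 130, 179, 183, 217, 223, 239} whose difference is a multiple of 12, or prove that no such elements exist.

Both 13 and 217 leave remainder 1 on division by 12; their difference 204 = 17·12 is a multiple of 12.

Yes: 13 and 217.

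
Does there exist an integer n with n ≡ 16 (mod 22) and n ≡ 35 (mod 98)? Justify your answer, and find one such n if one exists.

There is no such integer.

Reduce both congruences modulo 2, which divides 22 and 98: they say n ≡ 16 (mod 2) and n ≡ 35 (mod 2).
However 16 ≡ 0 and 35 ≡ 1 (mod 2), and 0 ≠ 1.
Hence the system has no solution.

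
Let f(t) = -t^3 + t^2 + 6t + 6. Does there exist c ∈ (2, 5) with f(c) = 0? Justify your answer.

Yes, f has a root in the interval.

f(2) = 14 and f(5) = -64, which have opposite signs.
f is continuous everywhere (it is a polynomial), in particular on [2, 5].
By the Intermediate Value Theorem, f takes the value 0 somewhere in the open interval.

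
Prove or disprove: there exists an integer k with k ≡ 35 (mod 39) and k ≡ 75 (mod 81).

No, no such integer exists.

Reduce both congruences modulo 3, which divides 39 and 81: they say k ≡ 35 (mod 3) and k ≡ 75 (mod 3).
These are incompatible: 35 − 75 = -40 is not divisible by 3.
So no integer satisfies both congruences.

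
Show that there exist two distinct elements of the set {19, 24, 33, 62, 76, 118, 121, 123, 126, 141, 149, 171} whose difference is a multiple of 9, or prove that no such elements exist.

Both 19 and 118 leave remainder 1 on division by 9; their difference 99 = 11·9 is a multiple of 9.

19 and 118 are such a pair.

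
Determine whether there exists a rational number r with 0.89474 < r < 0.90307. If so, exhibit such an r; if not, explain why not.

Multiplying by 10: 10·0.89474 = 8.94740 and 10·0.90307 = 9.03070, so the integer 9 lies strictly between them.
Dividing back, 0.89474 < 9/10 < 0.90307, and 9/10 is rational.

r = 9/10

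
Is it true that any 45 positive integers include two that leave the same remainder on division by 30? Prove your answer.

There are exactly 30 possible remainders on division by 30.
Since 45 > 30, two of the 45 integers must share a residue class by the pigeonhole principle; call them a and b.
So a and b have equal remainders mod 30, which is exactly what was to be shown.

Yes.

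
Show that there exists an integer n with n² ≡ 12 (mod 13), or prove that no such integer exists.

n = 8 works: 8² = 64, and 64 − 12 = 52 = 4·13.

n = 8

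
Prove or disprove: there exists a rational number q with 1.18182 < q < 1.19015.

q = 19/16

Multiplying by 16: 16·1.18182 = 18.90912 and 16·1.19015 = 19.04240, so the integer 19 lies strictly between them.
Hence 19/16 is a rational number with 1.18182 < 19/16 < 1.19015.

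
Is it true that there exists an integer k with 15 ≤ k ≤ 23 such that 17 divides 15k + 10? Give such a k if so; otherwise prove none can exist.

For k = 15, 16, …, 21 the values 235, 250, 265, 280, 295, 310, 325 are not multiples of 17. At k = 22 we get 15·22 + 10 = 340, and 340 = 17·20.

k = 22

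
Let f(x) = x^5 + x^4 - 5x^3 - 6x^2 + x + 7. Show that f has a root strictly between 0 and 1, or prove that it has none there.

Yes, f has a root in the interval.

f(0) = 7 and f(1) = -1, which have opposite signs.
Since f is a polynomial it is continuous on [0, 1].
By the Intermediate Value Theorem f must vanish at some point of (0, 1).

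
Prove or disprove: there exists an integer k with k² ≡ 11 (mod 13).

Since (13 − k)² ≡ k² (mod 13), it suffices to square k = 0, 1, …, 6: the residues are 0, 1, 4, 9, 3, 12, 10.
The set of squares mod 13 is therefore {0, 1, 3, 4, 9, 10, 12}, which does not contain 11.
Hence no integer k has k² ≡ 11 (mod 13).

No such integer exists.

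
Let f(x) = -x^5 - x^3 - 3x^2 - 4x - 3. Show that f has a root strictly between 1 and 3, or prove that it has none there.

f has no root in that interval.

f(1) = -12 and f(3) = -312, both negative, so a sign-change argument is unavailable; we show f keeps this sign on the whole interval.
Shift to the endpoint 1: with x = 1 + u (0 < u < 2), one computes f(1 + u) = -u^5 - 5u^4 - 11u^3 - 16u^2 - 18u - 12.
All 6 nonzero coefficients of this polynomial in u are negative; hence for u > 0 the value is a sum of negative terms (the constant -12 among them).
So f is strictly negative on (1, 3); no root exists in the interval.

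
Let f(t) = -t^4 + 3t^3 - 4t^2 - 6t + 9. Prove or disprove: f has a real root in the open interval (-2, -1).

Such a root exists.

f(-2) = -35 and f(-1) = 7, which have opposite signs.
As a polynomial, f is continuous on every closed interval.
By the Intermediate Value Theorem, f takes the value 0 somewhere in the open interval.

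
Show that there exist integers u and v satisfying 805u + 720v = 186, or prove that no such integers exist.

gcd(805, 720) = 5, so every integer of the form 805u + 720v is a multiple of 5.
However 186 leaves remainder 1 on division by 5.
So the equation is unsolvable over ℤ.

No, no such integers exist.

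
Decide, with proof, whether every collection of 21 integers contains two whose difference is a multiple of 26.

No; for instance {84, 85, 86, 87, 88, 89, 90, 91, 92, 93, 94, 95, 96, 97, 98, 99, 100, 101, 102, 103, 104} is a counterexample.

Try 21 consecutive integers, 84, 85, …, 104. Their remainders mod 26 are 6, 7, 8, 9, 10, 11, 12, 13, 14, 15, 16, 17, 18, 19, 20, 21, 22, 23, 24, 25, 0 — pairwise different, as any 21 ≤ 26 consecutive integers have distinct residues.
Any two of them differ by at most 20 < 26 and by at least 1, so no difference is a multiple of 26.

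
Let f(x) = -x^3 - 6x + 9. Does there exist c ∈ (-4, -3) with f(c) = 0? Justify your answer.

Evaluate at the endpoints: f(-4) = 97, f(-3) = 54 — same sign (positive).
The derivative f'(x) = -3x^2 - 6 is a quadratic with discriminant 0² − 4·(-3)·(-6) = -72 < 0; it never vanishes, so it is always negative (sign of the leading coefficient).
Hence f is strictly decreasing on ℝ, and in particular on [-4, -3]. A strictly monotone function with same-sign endpoint values stays positive on the whole interval, so f has no zero in (-4, -3).

No.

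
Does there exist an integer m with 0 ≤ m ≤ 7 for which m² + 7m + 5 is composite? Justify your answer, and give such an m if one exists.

At m = 5: 5² + 7·5 + 5 = 65 = 5·13, which is composite.

m = 5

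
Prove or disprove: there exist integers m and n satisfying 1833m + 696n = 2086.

Any value of 1833m + 696n is a multiple of gcd(1833, 696) = 3.
But 2086 = 3·695 + 1, so 3 ∤ 2086.
Hence no integers m, n satisfy the equation.

No such integers exist.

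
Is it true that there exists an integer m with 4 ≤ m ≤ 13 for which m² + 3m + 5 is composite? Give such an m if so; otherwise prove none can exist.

m = 5

At m = 5: 5² + 3·5 + 5 = 45 = 3·15, which is composite.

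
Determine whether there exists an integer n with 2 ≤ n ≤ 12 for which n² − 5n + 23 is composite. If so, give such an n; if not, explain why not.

No, no such integer n in that range exists.

The values for n = 2, 3, …, 12 are 17, 17, 19, 23, 29, 37, 47, 59, 73, 89, 107, and each of these is prime.
So no value in the range makes the expression composite.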